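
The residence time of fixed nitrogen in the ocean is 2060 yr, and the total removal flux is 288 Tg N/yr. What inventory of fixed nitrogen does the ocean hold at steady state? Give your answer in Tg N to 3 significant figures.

593000 Tg N

τ = M/F ⇒ M = τ × F = 2060 × 288 = 593300 Tg N.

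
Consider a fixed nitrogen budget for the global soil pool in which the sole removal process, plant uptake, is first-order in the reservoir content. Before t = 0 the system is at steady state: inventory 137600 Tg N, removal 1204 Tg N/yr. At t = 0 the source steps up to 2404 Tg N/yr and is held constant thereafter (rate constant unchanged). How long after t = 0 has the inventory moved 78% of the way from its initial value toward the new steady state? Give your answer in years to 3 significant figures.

τ = M₀/F₀ = 137600/1204 = 114.3 yr.
The remaining gap fraction is e^(−t/τ); 78% covered ⇒ e^(−t/τ) = 0.220.
t = −τ ln(0.220) = 114.3 × 1.514 = 173.0 yr.

173 yr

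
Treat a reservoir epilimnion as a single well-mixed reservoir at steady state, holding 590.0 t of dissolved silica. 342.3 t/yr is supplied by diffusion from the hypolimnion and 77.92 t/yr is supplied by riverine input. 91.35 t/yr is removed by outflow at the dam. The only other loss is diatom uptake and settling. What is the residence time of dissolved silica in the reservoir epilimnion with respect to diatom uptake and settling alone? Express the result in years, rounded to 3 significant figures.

At steady state ΣF_in = ΣF_out.
ΣF_in = 342.3 + 77.92 = 420.22 t/yr.
Diatom uptake and settling flux = ΣF_in − (91.35) = 420.22 − 91.35 = 328.9 t/yr.
τ = M / F = 590.0 / 328.9 = 1.794 yr.

1.79 yr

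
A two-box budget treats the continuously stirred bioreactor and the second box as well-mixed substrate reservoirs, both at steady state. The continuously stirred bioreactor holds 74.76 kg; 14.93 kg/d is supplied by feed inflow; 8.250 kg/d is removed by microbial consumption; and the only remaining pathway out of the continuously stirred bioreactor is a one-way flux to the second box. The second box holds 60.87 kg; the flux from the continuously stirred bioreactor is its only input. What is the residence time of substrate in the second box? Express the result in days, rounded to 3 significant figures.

9.11 d

Balance the continuously stirred bioreactor: ΣF_in = 14.930 kg/d.
Flux to the second box = ΣF_in − (8.250) = 6.6800 kg/d.
At steady state the output of the second box equals its input, 6.6800 kg/d.
τ = M / F = 60.87 / 6.6800 = 9.112 d.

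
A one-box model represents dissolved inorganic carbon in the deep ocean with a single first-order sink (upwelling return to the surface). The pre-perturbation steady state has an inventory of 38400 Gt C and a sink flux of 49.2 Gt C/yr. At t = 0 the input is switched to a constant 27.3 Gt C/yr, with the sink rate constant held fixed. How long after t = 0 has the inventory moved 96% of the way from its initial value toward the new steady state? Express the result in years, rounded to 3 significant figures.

2510 yr

τ = M₀/F₀ = 38400/49.2 = 780.5 yr.
The remaining gap fraction is e^(−t/τ); 96% covered ⇒ e^(−t/τ) = 0.0400.
t = −τ ln(0.0400) = 780.5 × 3.219 = 2512 yr.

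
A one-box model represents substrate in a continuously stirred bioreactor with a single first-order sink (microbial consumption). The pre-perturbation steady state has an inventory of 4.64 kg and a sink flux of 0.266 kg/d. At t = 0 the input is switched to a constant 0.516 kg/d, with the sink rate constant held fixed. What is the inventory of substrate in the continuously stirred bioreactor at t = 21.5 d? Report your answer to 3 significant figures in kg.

τ = M₀/F₀ = 4.64/0.266 = 17.44 d; rate constant k = 1/τ.
New steady state M_∞ = F₁/k = F₁·τ = 0.516 × 17.44 = 9.0009 kg.
M(t) = M_∞ + (M₀ − M_∞)·e^(−t/τ); t/τ = 21.5/17.44 = 1.233, so e^(−t/τ) = 0.2916.
M(t) = 9.0009 − 4.361 × 0.2916 = 7.7295 kg.

7.73 kg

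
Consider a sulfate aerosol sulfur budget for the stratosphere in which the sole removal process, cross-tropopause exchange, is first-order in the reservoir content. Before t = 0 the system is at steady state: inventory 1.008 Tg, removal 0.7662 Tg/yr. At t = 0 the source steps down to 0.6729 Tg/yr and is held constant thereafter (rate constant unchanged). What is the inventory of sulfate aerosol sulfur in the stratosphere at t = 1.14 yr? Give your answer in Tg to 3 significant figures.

0.937 Tg

The sink rate constant is k = F₀/M₀ = 0.7662/1.008 = 0.7601 yr⁻¹.
Solving dM/dt = F₁ − kM with M(0) = M₀ gives M(t) = F₁/k + (M₀ − F₁/k)·e^(−kt).
F₁/k = 0.6729/0.7601 = 0.88526 Tg; kt = 0.7601 × 1.14 = 0.8665, e^(−kt) = 0.4204.
M(1.14) = 0.88526 + (1.008 − 0.88526) × 0.4204 = 0.88526 + 0.05160 = 0.93686 Tg.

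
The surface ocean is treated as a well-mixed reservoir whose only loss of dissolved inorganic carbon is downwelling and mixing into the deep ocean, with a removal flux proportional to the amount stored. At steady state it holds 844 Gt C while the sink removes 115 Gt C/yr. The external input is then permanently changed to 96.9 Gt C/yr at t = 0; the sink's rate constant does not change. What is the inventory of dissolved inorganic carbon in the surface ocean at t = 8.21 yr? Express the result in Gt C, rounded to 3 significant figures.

755 Gt C

τ = M₀/F₀ = 844/115 = 7.339 yr; rate constant k = 1/τ.
New steady state M_∞ = F₁/k = F₁·τ = 96.9 × 7.339 = 711.16 Gt C.
M(t) = M_∞ + (M₀ − M_∞)·e^(−t/τ); t/τ = 8.21/7.339 = 1.119, so e^(−t/τ) = 0.3267.
M(t) = 711.16 + 132.8 × 0.3267 = 754.56 Gt C.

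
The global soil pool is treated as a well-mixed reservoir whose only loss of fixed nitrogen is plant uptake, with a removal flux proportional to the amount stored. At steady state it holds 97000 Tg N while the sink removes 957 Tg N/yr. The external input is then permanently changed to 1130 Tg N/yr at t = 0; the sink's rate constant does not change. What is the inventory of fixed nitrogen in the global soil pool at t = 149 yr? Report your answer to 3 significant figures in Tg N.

The sink rate constant is k = F₀/M₀ = 957/97000 = 0.009866 yr⁻¹.
Solving dM/dt = F₁ − kM with M(0) = M₀ gives M(t) = F₁/k + (M₀ − F₁/k)·e^(−kt).
F₁/k = 1130/0.009866 = 114540 Tg N; kt = 0.009866 × 149 = 1.470, e^(−kt) = 0.2299.
M(149) = 114540 + (97000 − 114540) × 0.2299 = 114540 − 4032 = 110500 Tg N.

111000 Tg N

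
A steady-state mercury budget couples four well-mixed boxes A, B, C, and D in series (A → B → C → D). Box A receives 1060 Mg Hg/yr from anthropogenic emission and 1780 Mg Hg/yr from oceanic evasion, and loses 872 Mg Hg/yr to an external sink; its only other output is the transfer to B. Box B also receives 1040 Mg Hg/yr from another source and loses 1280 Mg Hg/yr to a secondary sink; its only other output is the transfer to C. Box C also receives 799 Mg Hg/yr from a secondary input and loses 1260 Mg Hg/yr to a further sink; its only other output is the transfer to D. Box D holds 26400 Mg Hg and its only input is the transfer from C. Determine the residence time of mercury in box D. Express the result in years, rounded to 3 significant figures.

Box A: F(A→B) = (1060 + 1780) − 872 = 1968.0 Mg Hg/yr.
Box B: F(B→C) = (1968.0 + 1040) − 1280 = 1728.0 Mg Hg/yr.
Box C: F(C→D) = (1728.0 + 799) − 1260 = 1267.0 Mg Hg/yr.
Box D throughput = its input = 1267.0 Mg Hg/yr; τ = 26400 / 1267.0 = 20.84 yr.

20.8 yr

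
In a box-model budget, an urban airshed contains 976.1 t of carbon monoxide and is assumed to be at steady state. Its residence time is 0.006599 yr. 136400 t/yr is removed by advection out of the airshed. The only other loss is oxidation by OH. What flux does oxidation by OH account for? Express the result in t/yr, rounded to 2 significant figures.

Total removal F = M/τ = 976.1 / 0.006599 = 147900 t/yr.
Oxidation by OH = F − (136400) = 147900 − 136400 = 11520 t/yr.

12000 t/yr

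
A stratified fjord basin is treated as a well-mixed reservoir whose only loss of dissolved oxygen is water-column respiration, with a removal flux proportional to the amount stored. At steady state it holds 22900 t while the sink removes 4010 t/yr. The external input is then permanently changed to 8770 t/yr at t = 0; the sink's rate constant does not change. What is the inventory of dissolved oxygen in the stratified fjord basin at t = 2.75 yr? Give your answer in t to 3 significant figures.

33300 t

The sink rate constant is k = F₀/M₀ = 4010/22900 = 0.1751 yr⁻¹.
Solving dM/dt = F₁ − kM with M(0) = M₀ gives M(t) = F₁/k + (M₀ − F₁/k)·e^(−kt).
F₁/k = 8770/0.1751 = 50083 t; kt = 0.1751 × 2.75 = 0.4816, e^(−kt) = 0.6178.
M(2.75) = 50083 + (22900 − 50083) × 0.6178 = 50083 − 16790 = 33289 t.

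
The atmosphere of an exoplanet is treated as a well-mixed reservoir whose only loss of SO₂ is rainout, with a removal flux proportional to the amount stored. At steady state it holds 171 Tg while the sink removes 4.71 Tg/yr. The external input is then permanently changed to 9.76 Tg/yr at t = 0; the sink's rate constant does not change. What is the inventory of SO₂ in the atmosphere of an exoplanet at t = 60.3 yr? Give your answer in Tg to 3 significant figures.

320 Tg

τ = M₀/F₀ = 171/4.71 = 36.31 yr; rate constant k = 1/τ.
New steady state M_∞ = F₁/k = F₁·τ = 9.76 × 36.31 = 354.34 Tg.
M(t) = M_∞ + (M₀ − M_∞)·e^(−t/τ); t/τ = 60.3/36.31 = 1.661, so e^(−t/τ) = 0.1900.
M(t) = 354.34 − 183.3 × 0.1900 = 319.51 Tg.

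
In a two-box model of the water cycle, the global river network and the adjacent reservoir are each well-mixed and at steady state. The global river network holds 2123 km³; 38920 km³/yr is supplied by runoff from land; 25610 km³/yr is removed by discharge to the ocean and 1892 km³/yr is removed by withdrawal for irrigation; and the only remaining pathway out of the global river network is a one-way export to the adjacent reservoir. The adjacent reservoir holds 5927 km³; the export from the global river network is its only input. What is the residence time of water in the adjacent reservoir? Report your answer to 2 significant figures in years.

0.52 yr

Balance the global river network: ΣF_in = 38920 km³/yr.
Export to the adjacent reservoir = ΣF_in − (25610 + 1892) = 11418 km³/yr.
At steady state the output of the adjacent reservoir equals its input, 11418 km³/yr.
τ = M / F = 5927 / 11418 = 0.5191 yr.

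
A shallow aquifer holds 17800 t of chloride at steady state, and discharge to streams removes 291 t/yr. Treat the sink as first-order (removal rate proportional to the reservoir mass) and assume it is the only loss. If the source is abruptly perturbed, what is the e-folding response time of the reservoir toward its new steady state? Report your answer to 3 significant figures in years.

For a linear reservoir the response time equals the residence time τ = M/F.
τ = 17800 / 291 = 61.17 yr.

61.2 yr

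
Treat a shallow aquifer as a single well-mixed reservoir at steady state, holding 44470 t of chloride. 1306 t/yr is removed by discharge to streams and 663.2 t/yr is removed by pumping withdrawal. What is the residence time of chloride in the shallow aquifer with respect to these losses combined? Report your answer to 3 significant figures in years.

22.6 yr

Total removal = 1306 + 663.2 = 1969.2 t/yr.
τ = M / ΣF_out = 44470 / 1969.2 = 22.58 yr.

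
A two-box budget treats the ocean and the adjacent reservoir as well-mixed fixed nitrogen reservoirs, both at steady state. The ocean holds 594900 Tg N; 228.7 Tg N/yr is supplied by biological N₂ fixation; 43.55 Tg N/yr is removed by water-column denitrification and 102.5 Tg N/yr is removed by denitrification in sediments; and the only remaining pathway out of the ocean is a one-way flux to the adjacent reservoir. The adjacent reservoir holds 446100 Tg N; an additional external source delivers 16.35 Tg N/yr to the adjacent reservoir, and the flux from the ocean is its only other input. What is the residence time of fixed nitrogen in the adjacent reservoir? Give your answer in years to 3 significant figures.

4510 yr

Balance the ocean: ΣF_in = 228.70 Tg N/yr.
Flux to the adjacent reservoir = ΣF_in − (43.55 + 102.5) = 82.650 Tg N/yr.
Total input to the adjacent reservoir = 82.650 + 16.35 = 99.000 Tg N/yr; at steady state this equals its total output.
τ = M / F = 446100 / 99.000 = 4506 yr.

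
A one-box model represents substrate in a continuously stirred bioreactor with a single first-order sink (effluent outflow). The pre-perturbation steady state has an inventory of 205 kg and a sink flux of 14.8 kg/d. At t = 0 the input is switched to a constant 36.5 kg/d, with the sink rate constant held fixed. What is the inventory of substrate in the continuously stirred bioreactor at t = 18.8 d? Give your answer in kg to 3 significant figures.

428 kg

The sink rate constant is k = F₀/M₀ = 14.8/205 = 0.07220 d⁻¹.
Solving dM/dt = F₁ − kM with M(0) = M₀ gives M(t) = F₁/k + (M₀ − F₁/k)·e^(−kt).
F₁/k = 36.5/0.07220 = 505.57 kg; kt = 0.07220 × 18.8 = 1.357, e^(−kt) = 0.2574.
M(18.8) = 505.57 + (205 − 505.57) × 0.2574 = 505.57 − 77.36 = 428.22 kg.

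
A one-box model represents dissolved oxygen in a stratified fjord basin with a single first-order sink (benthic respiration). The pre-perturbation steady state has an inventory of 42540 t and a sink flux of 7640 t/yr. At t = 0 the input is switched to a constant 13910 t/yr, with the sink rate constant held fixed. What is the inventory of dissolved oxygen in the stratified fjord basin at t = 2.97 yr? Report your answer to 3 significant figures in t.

57000 t

τ = M₀/F₀ = 42540/7640 = 5.568 yr; rate constant k = 1/τ.
New steady state M_∞ = F₁/k = F₁·τ = 13910 × 5.568 = 77452 t.
M(t) = M_∞ + (M₀ − M_∞)·e^(−t/τ); t/τ = 2.97/5.568 = 0.5334, so e^(−t/τ) = 0.5866.
M(t) = 77452 − 34910 × 0.5866 = 56972 t.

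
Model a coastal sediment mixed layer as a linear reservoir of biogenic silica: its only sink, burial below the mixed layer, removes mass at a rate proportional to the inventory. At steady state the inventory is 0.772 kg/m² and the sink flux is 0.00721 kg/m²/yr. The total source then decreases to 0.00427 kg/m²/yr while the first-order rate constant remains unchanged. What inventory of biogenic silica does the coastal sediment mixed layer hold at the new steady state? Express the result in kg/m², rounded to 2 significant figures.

0.46 kg/m²

Rate constant k = F/M = 0.00721 / 0.772 = 0.009339 yr⁻¹.
At the new steady state, source = k·M_new ⇒ M_new = 0.00427 / 0.009339 = 0.4572 kg/m².
(Equivalently M_new = M × F_new/F_old = 0.772 × 0.00427/0.00721.)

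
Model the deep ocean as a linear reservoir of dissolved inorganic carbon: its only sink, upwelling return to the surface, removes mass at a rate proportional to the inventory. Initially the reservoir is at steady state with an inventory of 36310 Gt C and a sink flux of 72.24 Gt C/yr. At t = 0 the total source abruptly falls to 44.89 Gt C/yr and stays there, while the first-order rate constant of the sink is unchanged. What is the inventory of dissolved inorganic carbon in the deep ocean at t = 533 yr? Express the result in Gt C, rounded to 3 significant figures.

27300 Gt C

The sink rate constant is k = F₀/M₀ = 72.24/36310 = 0.001990 yr⁻¹.
Solving dM/dt = F₁ − kM with M(0) = M₀ gives M(t) = F₁/k + (M₀ − F₁/k)·e^(−kt).
F₁/k = 44.89/0.001990 = 22563 Gt C; kt = 0.001990 × 533 = 1.060, e^(−kt) = 0.3463.
M(533) = 22563 + (36310 − 22563) × 0.3463 = 22563 + 4761 = 27324 Gt C.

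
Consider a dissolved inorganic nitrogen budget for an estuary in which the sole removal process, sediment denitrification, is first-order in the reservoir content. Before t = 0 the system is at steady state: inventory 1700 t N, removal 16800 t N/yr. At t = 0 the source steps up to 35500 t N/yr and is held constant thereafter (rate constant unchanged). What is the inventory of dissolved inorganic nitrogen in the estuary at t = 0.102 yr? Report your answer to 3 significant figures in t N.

The sink rate constant is k = F₀/M₀ = 16800/1700 = 9.882 yr⁻¹.
Solving dM/dt = F₁ − kM with M(0) = M₀ gives M(t) = F₁/k + (M₀ − F₁/k)·e^(−kt).
F₁/k = 35500/9.882 = 3592.3 t N; kt = 9.882 × 0.102 = 1.008, e^(−kt) = 0.3649.
M(0.102) = 3592.3 + (1700 − 3592.3) × 0.3649 = 3592.3 − 690.6 = 2901.7 t N.

2900 t N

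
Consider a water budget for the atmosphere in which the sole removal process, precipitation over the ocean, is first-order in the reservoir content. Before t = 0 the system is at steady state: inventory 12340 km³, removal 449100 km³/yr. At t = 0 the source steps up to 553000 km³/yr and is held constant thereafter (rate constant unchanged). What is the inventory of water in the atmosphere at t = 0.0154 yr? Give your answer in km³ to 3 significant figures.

13600 km³

Residence time τ = M₀/F₀ = 0.02748 yr. The eventual steady state is M_∞ = M₀·(F₁/F₀) = 12340 × 553000/449100 = 15195 km³.
The anomaly ΔM(t) = M(t) − M_∞ decays as ΔM₀·e^(−t/τ) with ΔM₀ = 12340 − 15195 = −2855 km³.
At t = 0.0154 yr, e^(−t/τ) = e^(−0.5605) = 0.5709, so ΔM = −1630 km³ and M = 15195 − 1630 = 13565 km³.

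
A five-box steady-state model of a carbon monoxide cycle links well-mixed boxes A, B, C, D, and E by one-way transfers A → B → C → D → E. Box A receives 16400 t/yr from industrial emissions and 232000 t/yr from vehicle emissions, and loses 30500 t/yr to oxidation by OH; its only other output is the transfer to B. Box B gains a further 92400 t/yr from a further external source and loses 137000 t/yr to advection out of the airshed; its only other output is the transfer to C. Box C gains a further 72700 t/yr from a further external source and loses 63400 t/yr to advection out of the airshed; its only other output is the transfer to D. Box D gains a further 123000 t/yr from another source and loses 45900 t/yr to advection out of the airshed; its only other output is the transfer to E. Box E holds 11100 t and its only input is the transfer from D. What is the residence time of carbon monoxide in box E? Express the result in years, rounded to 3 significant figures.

Box A: F(A→B) = (16400 + 232000) − 30500 = 217900 t/yr.
Box B: F(B→C) = (217900 + 92400) − 137000 = 173300 t/yr.
Box C: F(C→D) = (173300 + 72700) − 63400 = 182600 t/yr.
Box D: F(D→E) = (182600 + 123000) − 45900 = 259700 t/yr.
Box E throughput = its input = 259700 t/yr; τ = 11100 / 259700 = 0.04274 yr.

0.0427 yr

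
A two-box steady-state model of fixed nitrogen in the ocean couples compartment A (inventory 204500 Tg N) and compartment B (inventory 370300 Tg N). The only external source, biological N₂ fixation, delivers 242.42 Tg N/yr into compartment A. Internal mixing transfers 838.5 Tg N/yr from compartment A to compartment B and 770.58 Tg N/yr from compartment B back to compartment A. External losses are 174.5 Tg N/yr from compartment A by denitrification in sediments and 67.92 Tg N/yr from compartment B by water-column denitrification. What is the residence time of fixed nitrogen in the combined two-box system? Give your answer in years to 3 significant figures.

2370 yr

For the system as a whole, the A↔B exchange is internal and contributes nothing to the throughput; only the external sinks remove mass.
M_total = 204500 + 370300 = 574800 Tg N.
ΣF_external_out = 174.5 + 67.92 = 242.42 Tg N/yr.
τ = M_total / ΣF_ext = 574800 / 242.42 = 2371 yr.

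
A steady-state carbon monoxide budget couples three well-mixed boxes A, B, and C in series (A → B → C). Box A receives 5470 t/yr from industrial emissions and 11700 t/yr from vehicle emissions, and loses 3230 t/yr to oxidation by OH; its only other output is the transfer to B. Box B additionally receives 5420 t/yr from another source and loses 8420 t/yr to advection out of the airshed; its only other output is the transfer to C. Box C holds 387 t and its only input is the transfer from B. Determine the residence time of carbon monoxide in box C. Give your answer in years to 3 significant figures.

0.0354 yr

Box A: F(A→B) = (5470 + 11700) − 3230 = 13940 t/yr.
Box B: F(B→C) = (13940 + 5420) − 8420 = 10940 t/yr.
Box C throughput = its input = 10940 t/yr; τ = 387 / 10940 = 0.03537 yr.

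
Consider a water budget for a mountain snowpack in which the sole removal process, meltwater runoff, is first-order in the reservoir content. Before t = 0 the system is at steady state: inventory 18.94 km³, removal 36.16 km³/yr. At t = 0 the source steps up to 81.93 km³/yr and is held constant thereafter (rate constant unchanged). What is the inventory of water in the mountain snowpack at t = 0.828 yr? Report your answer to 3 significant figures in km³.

τ = M₀/F₀ = 18.94/36.16 = 0.5238 yr; rate constant k = 1/τ.
New steady state M_∞ = F₁/k = F₁·τ = 81.93 × 0.5238 = 42.914 km³.
M(t) = M_∞ + (M₀ − M_∞)·e^(−t/τ); t/τ = 0.828/0.5238 = 1.581, so e^(−t/τ) = 0.2058.
M(t) = 42.914 − 23.97 × 0.2058 = 37.980 km³.

38.0 km³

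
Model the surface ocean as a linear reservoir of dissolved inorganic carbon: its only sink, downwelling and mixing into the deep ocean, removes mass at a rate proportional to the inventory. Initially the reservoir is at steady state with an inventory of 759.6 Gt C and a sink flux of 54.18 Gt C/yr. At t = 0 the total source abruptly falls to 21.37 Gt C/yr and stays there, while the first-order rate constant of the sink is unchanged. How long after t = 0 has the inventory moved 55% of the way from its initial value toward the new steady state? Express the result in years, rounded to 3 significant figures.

τ = M₀/F₀ = 759.6/54.18 = 14.02 yr.
The remaining gap fraction is e^(−t/τ); 55% covered ⇒ e^(−t/τ) = 0.450.
t = −τ ln(0.450) = 14.02 × 0.7985 = 11.20 yr.

11.2 yr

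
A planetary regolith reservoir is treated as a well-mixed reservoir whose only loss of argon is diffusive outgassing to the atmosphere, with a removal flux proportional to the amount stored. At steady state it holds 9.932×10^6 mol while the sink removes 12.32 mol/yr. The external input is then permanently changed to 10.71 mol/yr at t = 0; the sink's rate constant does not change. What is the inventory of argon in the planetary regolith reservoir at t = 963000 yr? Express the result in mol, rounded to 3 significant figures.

9.03×10^6 mol

The sink rate constant is k = F₀/M₀ = 12.32/9.932×10^6 = 1.240×10^-6 yr⁻¹.
Solving dM/dt = F₁ − kM with M(0) = M₀ gives M(t) = F₁/k + (M₀ − F₁/k)·e^(−kt).
F₁/k = 10.71/1.240×10^-6 = 8.6341×10^6 mol; kt = 1.240×10^-6 × 963000 = 1.195, e^(−kt) = 0.3028.
M(963000) = 8.6341×10^6 + (9.932×10^6 − 8.6341×10^6) × 0.3028 = 8.6341×10^6 + 393100 = 9.0271×10^6 mol.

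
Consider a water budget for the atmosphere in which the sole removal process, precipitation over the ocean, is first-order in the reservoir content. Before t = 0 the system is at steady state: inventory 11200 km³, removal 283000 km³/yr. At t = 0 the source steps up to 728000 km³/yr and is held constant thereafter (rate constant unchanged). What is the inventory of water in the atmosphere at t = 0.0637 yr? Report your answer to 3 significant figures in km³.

The sink rate constant is k = F₀/M₀ = 283000/11200 = 25.27 yr⁻¹.
Solving dM/dt = F₁ − kM with M(0) = M₀ gives M(t) = F₁/k + (M₀ − F₁/k)·e^(−kt).
F₁/k = 728000/25.27 = 28811 km³; kt = 25.27 × 0.0637 = 1.610, e^(−kt) = 0.2000.
M(0.0637) = 28811 + (11200 − 28811) × 0.2000 = 28811 − 3522 = 25289 km³.

25300 km³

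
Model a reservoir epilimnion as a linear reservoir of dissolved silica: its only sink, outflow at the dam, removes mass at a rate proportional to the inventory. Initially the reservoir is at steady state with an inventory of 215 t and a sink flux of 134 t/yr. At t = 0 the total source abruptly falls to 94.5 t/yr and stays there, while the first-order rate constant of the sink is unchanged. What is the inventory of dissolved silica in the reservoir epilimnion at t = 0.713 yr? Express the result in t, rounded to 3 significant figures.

192 t

Residence time τ = M₀/F₀ = 1.604 yr. The eventual steady state is M_∞ = M₀·(F₁/F₀) = 215 × 94.5/134 = 151.62 t.
The anomaly ΔM(t) = M(t) − M_∞ decays as ΔM₀·e^(−t/τ) with ΔM₀ = 215 − 151.62 = 63.38 t.
At t = 0.713 yr, e^(−t/τ) = e^(−0.4444) = 0.6412, so ΔM = 40.64 t and M = 151.62 + 40.64 = 192.26 t.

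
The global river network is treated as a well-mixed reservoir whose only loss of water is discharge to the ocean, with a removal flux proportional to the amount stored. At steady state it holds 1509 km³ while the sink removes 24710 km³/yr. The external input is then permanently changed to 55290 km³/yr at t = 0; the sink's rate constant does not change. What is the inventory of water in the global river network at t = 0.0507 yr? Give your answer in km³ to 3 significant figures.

The sink rate constant is k = F₀/M₀ = 24710/1509 = 16.38 yr⁻¹.
Solving dM/dt = F₁ − kM with M(0) = M₀ gives M(t) = F₁/k + (M₀ − F₁/k)·e^(−kt).
F₁/k = 55290/16.38 = 3376.5 km³; kt = 16.38 × 0.0507 = 0.8302, e^(−kt) = 0.4360.
M(0.0507) = 3376.5 + (1509 − 3376.5) × 0.4360 = 3376.5 − 814.1 = 2562.3 km³.

2560 km³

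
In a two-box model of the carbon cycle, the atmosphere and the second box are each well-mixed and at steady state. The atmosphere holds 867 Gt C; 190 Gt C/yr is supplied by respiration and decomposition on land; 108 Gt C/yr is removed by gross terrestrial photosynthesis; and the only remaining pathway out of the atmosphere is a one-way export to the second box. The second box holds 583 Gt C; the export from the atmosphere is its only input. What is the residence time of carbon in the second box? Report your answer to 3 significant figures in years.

Balance the atmosphere: ΣF_in = 190.00 Gt C/yr.
Export to the second box = ΣF_in − (108) = 82.000 Gt C/yr.
At steady state the output of the second box equals its input, 82.000 Gt C/yr.
τ = M / F = 583 / 82.000 = 7.110 yr.

7.11 yr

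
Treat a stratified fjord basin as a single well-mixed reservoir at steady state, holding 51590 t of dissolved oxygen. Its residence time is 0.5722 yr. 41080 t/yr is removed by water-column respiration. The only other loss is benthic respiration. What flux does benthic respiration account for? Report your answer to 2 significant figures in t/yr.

Total removal F = M/τ = 51590 / 0.5722 = 90160 t/yr.
Benthic respiration = F − (41080) = 90160 − 41080 = 49080 t/yr.

49000 t/yr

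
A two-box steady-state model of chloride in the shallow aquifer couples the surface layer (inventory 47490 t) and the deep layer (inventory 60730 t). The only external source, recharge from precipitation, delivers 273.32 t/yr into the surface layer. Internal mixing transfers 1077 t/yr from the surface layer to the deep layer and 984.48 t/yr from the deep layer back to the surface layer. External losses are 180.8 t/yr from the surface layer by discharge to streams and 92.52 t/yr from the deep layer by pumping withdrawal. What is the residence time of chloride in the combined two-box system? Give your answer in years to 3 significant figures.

396 yr

Residence time in the combined system uses the total inventory and the total *external* removal — internal exchanges between the two boxes cancel.
M_total = 47490 + 60730 = 108220 t.
ΣF_external_out = 180.8 + 92.52 = 273.32 t/yr.
τ = M_total / ΣF_ext = 108220 / 273.32 = 395.9 yr.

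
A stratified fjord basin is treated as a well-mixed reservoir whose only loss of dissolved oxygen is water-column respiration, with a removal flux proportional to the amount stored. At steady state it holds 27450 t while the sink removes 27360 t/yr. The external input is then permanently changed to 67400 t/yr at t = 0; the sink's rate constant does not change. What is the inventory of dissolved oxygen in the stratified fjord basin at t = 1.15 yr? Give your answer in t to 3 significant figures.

54900 t

Residence time τ = M₀/F₀ = 1.003 yr. The eventual steady state is M_∞ = M₀·(F₁/F₀) = 27450 × 67400/27360 = 67622 t.
The anomaly ΔM(t) = M(t) − M_∞ decays as ΔM₀·e^(−t/τ) with ΔM₀ = 27450 − 67622 = −40170 t.
At t = 1.15 yr, e^(−t/τ) = e^(−1.146) = 0.3178, so ΔM = −12770 t and M = 67622 − 12770 = 54854 t.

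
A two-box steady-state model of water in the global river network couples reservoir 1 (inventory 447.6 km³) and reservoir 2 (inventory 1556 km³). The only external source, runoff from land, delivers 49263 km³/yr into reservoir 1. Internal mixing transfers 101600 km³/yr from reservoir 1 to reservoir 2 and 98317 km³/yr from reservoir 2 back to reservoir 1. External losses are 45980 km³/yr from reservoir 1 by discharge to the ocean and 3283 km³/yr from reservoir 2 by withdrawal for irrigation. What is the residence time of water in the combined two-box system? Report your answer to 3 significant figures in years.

For the system as a whole, the A↔B exchange is internal and contributes nothing to the throughput; only the external sinks remove mass.
M_total = 447.6 + 1556 = 2003.6 km³.
ΣF_external_out = 45980 + 3283 = 49263 km³/yr.
τ = M_total / ΣF_ext = 2003.6 / 49263 = 0.04067 yr.

0.0407 yr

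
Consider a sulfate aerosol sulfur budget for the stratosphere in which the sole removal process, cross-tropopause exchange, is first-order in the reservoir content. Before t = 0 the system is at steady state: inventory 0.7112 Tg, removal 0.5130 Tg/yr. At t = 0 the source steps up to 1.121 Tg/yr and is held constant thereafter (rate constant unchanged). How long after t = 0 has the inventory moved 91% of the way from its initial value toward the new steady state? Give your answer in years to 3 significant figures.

3.34 yr

τ = M₀/F₀ = 0.7112/0.5130 = 1.386 yr.
The remaining gap fraction is e^(−t/τ); 91% covered ⇒ e^(−t/τ) = 0.0900.
t = −τ ln(0.0900) = 1.386 × 2.408 = 3.338 yr.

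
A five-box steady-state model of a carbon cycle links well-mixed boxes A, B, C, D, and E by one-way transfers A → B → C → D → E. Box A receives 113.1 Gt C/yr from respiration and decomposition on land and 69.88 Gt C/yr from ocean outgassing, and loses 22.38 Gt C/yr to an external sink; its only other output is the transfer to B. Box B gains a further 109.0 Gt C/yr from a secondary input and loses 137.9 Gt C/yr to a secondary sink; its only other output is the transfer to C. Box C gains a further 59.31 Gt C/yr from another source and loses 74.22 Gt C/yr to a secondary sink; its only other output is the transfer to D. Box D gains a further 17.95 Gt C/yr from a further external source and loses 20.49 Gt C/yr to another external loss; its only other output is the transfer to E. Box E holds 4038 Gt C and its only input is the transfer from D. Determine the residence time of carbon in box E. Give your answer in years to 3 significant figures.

Box A: F(A→B) = (113.1 + 69.88) − 22.38 = 160.60 Gt C/yr.
Box B: F(B→C) = (160.60 + 109.0) − 137.9 = 131.70 Gt C/yr.
Box C: F(C→D) = (131.70 + 59.31) − 74.22 = 116.79 Gt C/yr.
Box D: F(D→E) = (116.79 + 17.95) − 20.49 = 114.25 Gt C/yr.
Box E throughput = its input = 114.25 Gt C/yr; τ = 4038 / 114.25 = 35.34 yr.

35.3 yr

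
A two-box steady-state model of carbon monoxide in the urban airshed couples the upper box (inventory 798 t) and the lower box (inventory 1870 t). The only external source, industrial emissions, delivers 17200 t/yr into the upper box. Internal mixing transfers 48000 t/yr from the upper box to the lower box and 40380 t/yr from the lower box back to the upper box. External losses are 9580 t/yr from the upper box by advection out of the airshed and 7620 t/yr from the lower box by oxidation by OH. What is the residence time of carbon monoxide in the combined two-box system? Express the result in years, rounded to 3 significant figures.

0.155 yr

For the system as a whole, the A↔B exchange is internal and contributes nothing to the throughput; only the external sinks remove mass.
M_total = 798 + 1870 = 2668.0 t.
ΣF_external_out = 9580 + 7620 = 17200 t/yr.
τ = M_total / ΣF_ext = 2668.0 / 17200 = 0.1551 yr.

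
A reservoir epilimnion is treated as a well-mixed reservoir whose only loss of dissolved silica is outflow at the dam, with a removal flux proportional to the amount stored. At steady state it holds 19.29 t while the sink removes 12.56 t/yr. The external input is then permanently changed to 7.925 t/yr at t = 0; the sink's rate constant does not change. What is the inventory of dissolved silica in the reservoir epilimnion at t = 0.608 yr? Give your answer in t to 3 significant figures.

17.0 t

Residence time τ = M₀/F₀ = 1.536 yr. The eventual steady state is M_∞ = M₀·(F₁/F₀) = 19.29 × 7.925/12.56 = 12.171 t.
The anomaly ΔM(t) = M(t) − M_∞ decays as ΔM₀·e^(−t/τ) with ΔM₀ = 19.29 − 12.171 = 7.119 t.
At t = 0.608 yr, e^(−t/τ) = e^(−0.3959) = 0.6731, so ΔM = 4.791 t and M = 12.171 + 4.791 = 16.963 t.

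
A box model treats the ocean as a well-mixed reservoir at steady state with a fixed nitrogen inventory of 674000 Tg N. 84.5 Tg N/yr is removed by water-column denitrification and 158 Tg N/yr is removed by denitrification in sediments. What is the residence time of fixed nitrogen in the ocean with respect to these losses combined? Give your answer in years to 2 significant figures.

2800 yr

Total removal = 84.50 + 158.0 = 242.50 Tg N/yr.
τ = M / ΣF_out = 674000 / 242.50 = 2779 yr.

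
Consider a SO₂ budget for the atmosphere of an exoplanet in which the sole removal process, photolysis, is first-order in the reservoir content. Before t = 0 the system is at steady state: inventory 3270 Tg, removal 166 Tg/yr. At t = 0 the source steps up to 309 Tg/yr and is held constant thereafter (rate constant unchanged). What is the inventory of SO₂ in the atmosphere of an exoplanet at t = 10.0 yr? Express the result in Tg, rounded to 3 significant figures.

4390 Tg

The sink rate constant is k = F₀/M₀ = 166/3270 = 0.05076 yr⁻¹.
Solving dM/dt = F₁ − kM with M(0) = M₀ gives M(t) = F₁/k + (M₀ − F₁/k)·e^(−kt).
F₁/k = 309/0.05076 = 6086.9 Tg; kt = 0.05076 × 10.0 = 0.5076, e^(−kt) = 0.6019.
M(10.0) = 6086.9 + (3270 − 6086.9) × 0.6019 = 6086.9 − 1696 = 4391.4 Tg.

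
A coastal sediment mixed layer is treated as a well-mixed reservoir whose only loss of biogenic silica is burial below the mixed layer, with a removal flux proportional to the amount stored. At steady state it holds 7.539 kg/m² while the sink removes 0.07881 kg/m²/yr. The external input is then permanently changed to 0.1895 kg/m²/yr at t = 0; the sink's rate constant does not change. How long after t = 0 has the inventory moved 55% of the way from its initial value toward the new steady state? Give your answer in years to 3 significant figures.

τ = M₀/F₀ = 7.539/0.07881 = 95.66 yr.
The remaining gap fraction is e^(−t/τ); 55% covered ⇒ e^(−t/τ) = 0.450.
t = −τ ln(0.450) = 95.66 × 0.7985 = 76.39 yr.

76.4 yr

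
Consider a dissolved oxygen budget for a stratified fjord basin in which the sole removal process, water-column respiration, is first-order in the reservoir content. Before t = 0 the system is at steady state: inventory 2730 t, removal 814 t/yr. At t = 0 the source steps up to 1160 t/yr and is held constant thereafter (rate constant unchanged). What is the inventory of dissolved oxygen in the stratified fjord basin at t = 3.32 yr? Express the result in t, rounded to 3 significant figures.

Residence time τ = M₀/F₀ = 3.354 yr. The eventual steady state is M_∞ = M₀·(F₁/F₀) = 2730 × 1160/814 = 3890.4 t.
The anomaly ΔM(t) = M(t) − M_∞ decays as ΔM₀·e^(−t/τ) with ΔM₀ = 2730 − 3890.4 = −1160 t.
At t = 3.32 yr, e^(−t/τ) = e^(−0.9899) = 0.3716, so ΔM = −431.2 t and M = 3890.4 − 431.2 = 3459.2 t.

3460 t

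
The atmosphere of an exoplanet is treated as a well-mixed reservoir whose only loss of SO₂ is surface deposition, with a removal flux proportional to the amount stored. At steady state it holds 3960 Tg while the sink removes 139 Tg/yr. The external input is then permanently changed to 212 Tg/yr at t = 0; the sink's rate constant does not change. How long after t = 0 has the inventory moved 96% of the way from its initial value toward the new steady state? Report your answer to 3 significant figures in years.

91.7 yr

τ = M₀/F₀ = 3960/139 = 28.49 yr.
The remaining gap fraction is e^(−t/τ); 96% covered ⇒ e^(−t/τ) = 0.0400.
t = −τ ln(0.0400) = 28.49 × 3.219 = 91.70 yr.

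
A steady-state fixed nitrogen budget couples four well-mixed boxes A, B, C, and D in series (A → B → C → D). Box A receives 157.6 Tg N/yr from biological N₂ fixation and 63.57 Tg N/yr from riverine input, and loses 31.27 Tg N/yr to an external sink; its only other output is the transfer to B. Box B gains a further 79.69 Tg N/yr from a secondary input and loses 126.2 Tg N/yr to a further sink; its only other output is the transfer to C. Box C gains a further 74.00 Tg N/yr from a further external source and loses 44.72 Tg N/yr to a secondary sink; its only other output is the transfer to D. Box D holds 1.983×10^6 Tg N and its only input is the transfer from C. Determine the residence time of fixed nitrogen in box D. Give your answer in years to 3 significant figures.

11500 yr

Box A: F(A→B) = (157.6 + 63.57) − 31.27 = 189.90 Tg N/yr.
Box B: F(B→C) = (189.90 + 79.69) − 126.2 = 143.39 Tg N/yr.
Box C: F(C→D) = (143.39 + 74.00) − 44.72 = 172.67 Tg N/yr.
Box D throughput = its input = 172.67 Tg N/yr; τ = 1.983×10^6 / 172.67 = 11480 yr.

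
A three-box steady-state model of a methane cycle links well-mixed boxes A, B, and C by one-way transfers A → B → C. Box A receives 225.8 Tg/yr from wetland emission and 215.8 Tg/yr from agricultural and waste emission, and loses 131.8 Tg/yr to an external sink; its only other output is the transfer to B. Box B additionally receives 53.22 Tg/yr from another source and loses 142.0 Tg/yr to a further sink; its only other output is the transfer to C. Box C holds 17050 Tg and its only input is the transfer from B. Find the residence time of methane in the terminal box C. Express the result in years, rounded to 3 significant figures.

77.1 yr

Box A: F(A→B) = (225.8 + 215.8) − 131.8 = 309.80 Tg/yr.
Box B: F(B→C) = (309.80 + 53.22) − 142.0 = 221.02 Tg/yr.
Box C throughput = its input = 221.02 Tg/yr; τ = 17050 / 221.02 = 77.14 yr.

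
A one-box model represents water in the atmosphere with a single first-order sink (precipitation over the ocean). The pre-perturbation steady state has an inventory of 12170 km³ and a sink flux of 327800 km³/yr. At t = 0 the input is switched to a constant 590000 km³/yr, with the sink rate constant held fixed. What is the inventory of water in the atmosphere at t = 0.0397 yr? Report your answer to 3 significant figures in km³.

Residence time τ = M₀/F₀ = 0.03713 yr. The eventual steady state is M_∞ = M₀·(F₁/F₀) = 12170 × 590000/327800 = 21905 km³.
The anomaly ΔM(t) = M(t) − M_∞ decays as ΔM₀·e^(−t/τ) with ΔM₀ = 12170 − 21905 = −9735 km³.
At t = 0.0397 yr, e^(−t/τ) = e^(−1.069) = 0.3432, so ΔM = −3341 km³ and M = 21905 − 3341 = 18563 km³.

18600 km³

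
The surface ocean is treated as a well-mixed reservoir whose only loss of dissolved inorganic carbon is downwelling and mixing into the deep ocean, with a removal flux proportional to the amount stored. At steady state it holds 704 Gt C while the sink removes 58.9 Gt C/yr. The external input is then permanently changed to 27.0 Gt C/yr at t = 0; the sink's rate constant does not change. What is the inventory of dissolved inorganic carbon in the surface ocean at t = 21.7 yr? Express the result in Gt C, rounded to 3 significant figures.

385 Gt C

τ = M₀/F₀ = 704/58.9 = 11.95 yr; rate constant k = 1/τ.
New steady state M_∞ = F₁/k = F₁·τ = 27.0 × 11.95 = 322.72 Gt C.
M(t) = M_∞ + (M₀ − M_∞)·e^(−t/τ); t/τ = 21.7/11.95 = 1.816, so e^(−t/τ) = 0.1628.
M(t) = 322.72 + 381.3 × 0.1628 = 384.77 Gt C.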